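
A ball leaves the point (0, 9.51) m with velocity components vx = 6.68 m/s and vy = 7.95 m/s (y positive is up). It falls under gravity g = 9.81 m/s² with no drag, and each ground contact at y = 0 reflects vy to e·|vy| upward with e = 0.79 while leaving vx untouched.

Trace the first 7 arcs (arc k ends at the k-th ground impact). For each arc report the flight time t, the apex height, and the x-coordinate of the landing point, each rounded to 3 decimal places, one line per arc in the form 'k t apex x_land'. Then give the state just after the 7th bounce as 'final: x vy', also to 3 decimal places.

Arc 1: start y=9.510, vy=7.950 → t=2.421, apex=12.731, x_land=16.175, impact vy=-15.805
  bounce: vy ← 0.79·15.805 = 12.486
Arc 2: start y=0.000, vy=12.486 → t=2.546, apex=7.946, x_land=33.179, impact vy=-12.486
  bounce: vy ← 0.79·12.486 = 9.864
Arc 3: start y=0.000, vy=9.864 → t=2.011, apex=4.959, x_land=46.613, impact vy=-9.864
  bounce: vy ← 0.79·9.864 = 7.792
Arc 4: start y=0.000, vy=7.792 → t=1.589, apex=3.095, x_land=57.225, impact vy=-7.792
  bounce: vy ← 0.79·7.792 = 6.156
Arc 5: start y=0.000, vy=6.156 → t=1.255, apex=1.931, x_land=65.608, impact vy=-6.156
  bounce: vy ← 0.79·6.156 = 4.863
Arc 6: start y=0.000, vy=4.863 → t=0.991, apex=1.205, x_land=72.232, impact vy=-4.863
  bounce: vy ← 0.79·4.863 = 3.842
Arc 7: start y=0.000, vy=3.842 → t=0.783, apex=0.752, x_land=77.464, impact vy=-3.842
  bounce: vy ← 0.79·3.842 = 3.035

1 2.421 12.731 16.175
2 2.546 7.946 33.179
3 2.011 4.959 46.613
4 1.589 3.095 57.225
5 1.255 1.931 65.608
6 0.991 1.205 72.232
7 0.783 0.752 77.464
final: 77.464 3.035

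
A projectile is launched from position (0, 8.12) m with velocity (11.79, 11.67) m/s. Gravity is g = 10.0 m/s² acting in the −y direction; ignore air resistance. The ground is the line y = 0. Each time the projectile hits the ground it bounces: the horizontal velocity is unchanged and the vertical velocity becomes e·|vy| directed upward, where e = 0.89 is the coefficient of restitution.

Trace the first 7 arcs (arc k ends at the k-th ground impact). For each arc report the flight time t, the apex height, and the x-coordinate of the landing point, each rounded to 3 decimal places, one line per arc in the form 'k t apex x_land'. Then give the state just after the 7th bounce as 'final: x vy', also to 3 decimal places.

Arc 1: start y=8.120, vy=11.670 → t=2.895, apex=14.929, x_land=34.132, impact vy=-17.280
  bounce: vy ← 0.89·17.280 = 15.379
Arc 2: start y=0.000, vy=15.379 → t=3.076, apex=11.826, x_land=70.395, impact vy=-15.379
  bounce: vy ← 0.89·15.379 = 13.687
Arc 3: start y=0.000, vy=13.687 → t=2.737, apex=9.367, x_land=102.670, impact vy=-13.687
  bounce: vy ← 0.89·13.687 = 12.182
Arc 4: start y=0.000, vy=12.182 → t=2.436, apex=7.420, x_land=131.394, impact vy=-12.182
  bounce: vy ← 0.89·12.182 = 10.842
Arc 5: start y=0.000, vy=10.842 → t=2.168, apex=5.877, x_land=156.959, impact vy=-10.842
  bounce: vy ← 0.89·10.842 = 9.649
Arc 6: start y=0.000, vy=9.649 → t=1.930, apex=4.655, x_land=179.712, impact vy=-9.649
  bounce: vy ← 0.89·9.649 = 8.588
Arc 7: start y=0.000, vy=8.588 → t=1.718, apex=3.687, x_land=199.961, impact vy=-8.588
  bounce: vy ← 0.89·8.588 = 7.643

1 2.895 14.929 34.132
2 3.076 11.826 70.395
3 2.737 9.367 102.670
4 2.436 7.420 131.394
5 2.168 5.877 156.959
6 1.930 4.655 179.712
7 1.718 3.687 199.961
final: 199.961 7.643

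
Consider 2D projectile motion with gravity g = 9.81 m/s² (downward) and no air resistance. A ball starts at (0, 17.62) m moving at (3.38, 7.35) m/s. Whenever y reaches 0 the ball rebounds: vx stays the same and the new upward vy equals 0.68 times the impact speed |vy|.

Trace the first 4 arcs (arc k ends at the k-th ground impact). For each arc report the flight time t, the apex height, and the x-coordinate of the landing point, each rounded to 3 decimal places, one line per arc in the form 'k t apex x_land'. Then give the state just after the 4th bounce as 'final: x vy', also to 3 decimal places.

1 2.787 20.373 9.421
2 2.772 9.421 18.789
3 1.885 4.356 25.160
4 1.282 2.014 29.492
final: 29.492 4.275

Arc 1: start y=17.620, vy=7.350 → t=2.787, apex=20.373, x_land=9.421, impact vy=-19.993
  bounce: vy ← 0.68·19.993 = 13.595
Arc 2: start y=0.000, vy=13.595 → t=2.772, apex=9.421, x_land=18.789, impact vy=-13.595
  bounce: vy ← 0.68·13.595 = 9.245
Arc 3: start y=0.000, vy=9.245 → t=1.885, apex=4.356, x_land=25.160, impact vy=-9.245
  bounce: vy ← 0.68·9.245 = 6.286
Arc 4: start y=0.000, vy=6.286 → t=1.282, apex=2.014, x_land=29.492, impact vy=-6.286
  bounce: vy ← 0.68·6.286 = 4.275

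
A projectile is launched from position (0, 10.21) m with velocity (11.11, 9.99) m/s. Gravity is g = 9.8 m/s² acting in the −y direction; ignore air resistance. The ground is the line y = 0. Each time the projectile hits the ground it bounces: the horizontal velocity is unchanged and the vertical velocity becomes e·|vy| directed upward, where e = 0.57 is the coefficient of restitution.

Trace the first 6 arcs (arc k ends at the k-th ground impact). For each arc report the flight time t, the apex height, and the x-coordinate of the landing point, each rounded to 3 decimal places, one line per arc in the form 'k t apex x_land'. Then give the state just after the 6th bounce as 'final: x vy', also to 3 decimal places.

Arc 1: start y=10.210, vy=9.990 → t=2.787, apex=15.302, x_land=30.958, impact vy=-17.318
  bounce: vy ← 0.57·17.318 = 9.871
Arc 2: start y=0.000, vy=9.871 → t=2.015, apex=4.972, x_land=53.340, impact vy=-9.871
  bounce: vy ← 0.57·9.871 = 5.627
Arc 3: start y=0.000, vy=5.627 → t=1.148, apex=1.615, x_land=66.098, impact vy=-5.627
  bounce: vy ← 0.57·5.627 = 3.207
Arc 4: start y=0.000, vy=3.207 → t=0.655, apex=0.525, x_land=73.370, impact vy=-3.207
  bounce: vy ← 0.57·3.207 = 1.828
Arc 5: start y=0.000, vy=1.828 → t=0.373, apex=0.171, x_land=77.514, impact vy=-1.828
  bounce: vy ← 0.57·1.828 = 1.042
Arc 6: start y=0.000, vy=1.042 → t=0.213, apex=0.055, x_land=79.877, impact vy=-1.042
  bounce: vy ← 0.57·1.042 = 0.594

1 2.787 15.302 30.958
2 2.015 4.972 53.340
3 1.148 1.615 66.098
4 0.655 0.525 73.370
5 0.373 0.171 77.514
6 0.213 0.055 79.877
final: 79.877 0.594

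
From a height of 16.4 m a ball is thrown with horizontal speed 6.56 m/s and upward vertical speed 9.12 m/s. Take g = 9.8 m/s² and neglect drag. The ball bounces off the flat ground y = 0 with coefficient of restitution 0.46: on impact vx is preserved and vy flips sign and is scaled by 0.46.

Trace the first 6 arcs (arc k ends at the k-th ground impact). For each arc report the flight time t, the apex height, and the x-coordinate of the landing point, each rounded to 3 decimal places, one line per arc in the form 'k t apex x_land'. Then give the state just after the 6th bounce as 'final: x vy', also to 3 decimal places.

Arc 1: start y=16.400, vy=9.120 → t=2.983, apex=20.644, x_land=19.570, impact vy=-20.115
  bounce: vy ← 0.46·20.115 = 9.253
Arc 2: start y=0.000, vy=9.253 → t=1.888, apex=4.368, x_land=31.957, impact vy=-9.253
  bounce: vy ← 0.46·9.253 = 4.256
Arc 3: start y=0.000, vy=4.256 → t=0.869, apex=0.924, x_land=37.655, impact vy=-4.256
  bounce: vy ← 0.46·4.256 = 1.958
Arc 4: start y=0.000, vy=1.958 → t=0.400, apex=0.196, x_land=40.277, impact vy=-1.958
  bounce: vy ← 0.46·1.958 = 0.901
Arc 5: start y=0.000, vy=0.901 → t=0.184, apex=0.041, x_land=41.482, impact vy=-0.901
  bounce: vy ← 0.46·0.901 = 0.414
Arc 6: start y=0.000, vy=0.414 → t=0.085, apex=0.009, x_land=42.037, impact vy=-0.414
  bounce: vy ← 0.46·0.414 = 0.191

1 2.983 20.644 19.570
2 1.888 4.368 31.957
3 0.869 0.924 37.655
4 0.400 0.196 40.277
5 0.184 0.041 41.482
6 0.085 0.009 42.037
final: 42.037 0.191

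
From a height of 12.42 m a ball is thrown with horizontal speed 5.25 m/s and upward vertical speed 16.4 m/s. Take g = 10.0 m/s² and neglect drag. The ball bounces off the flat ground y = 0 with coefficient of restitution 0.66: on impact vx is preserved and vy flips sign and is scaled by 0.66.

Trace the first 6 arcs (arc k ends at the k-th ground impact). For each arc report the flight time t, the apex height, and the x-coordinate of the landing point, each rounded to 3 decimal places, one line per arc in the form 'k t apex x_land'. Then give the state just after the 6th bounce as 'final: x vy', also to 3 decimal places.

Arc 1: start y=12.420, vy=16.400 → t=3.915, apex=25.868, x_land=20.551, impact vy=-22.746
  bounce: vy ← 0.66·22.746 = 15.012
Arc 2: start y=0.000, vy=15.012 → t=3.002, apex=11.268, x_land=36.314, impact vy=-15.012
  bounce: vy ← 0.66·15.012 = 9.908
Arc 3: start y=0.000, vy=9.908 → t=1.982, apex=4.908, x_land=46.717, impact vy=-9.908
  bounce: vy ← 0.66·9.908 = 6.539
Arc 4: start y=0.000, vy=6.539 → t=1.308, apex=2.138, x_land=53.584, impact vy=-6.539
  bounce: vy ← 0.66·6.539 = 4.316
Arc 5: start y=0.000, vy=4.316 → t=0.863, apex=0.931, x_land=58.115, impact vy=-4.316
  bounce: vy ← 0.66·4.316 = 2.848
Arc 6: start y=0.000, vy=2.848 → t=0.570, apex=0.406, x_land=61.106, impact vy=-2.848
  bounce: vy ← 0.66·2.848 = 1.880

1 3.915 25.868 20.551
2 3.002 11.268 36.314
3 1.982 4.908 46.717
4 1.308 2.138 53.584
5 0.863 0.931 58.115
6 0.570 0.406 61.106
final: 61.106 1.880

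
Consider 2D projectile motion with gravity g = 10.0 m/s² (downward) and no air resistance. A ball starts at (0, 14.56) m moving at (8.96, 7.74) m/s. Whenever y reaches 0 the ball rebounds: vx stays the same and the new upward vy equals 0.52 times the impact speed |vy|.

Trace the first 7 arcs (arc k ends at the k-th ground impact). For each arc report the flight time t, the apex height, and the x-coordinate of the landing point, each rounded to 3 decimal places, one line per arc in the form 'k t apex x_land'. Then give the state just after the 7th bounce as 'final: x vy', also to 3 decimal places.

1 2.648 17.555 23.724
2 1.949 4.747 41.185
3 1.013 1.284 50.264
4 0.527 0.347 54.986
5 0.274 0.094 57.441
6 0.142 0.025 58.718
7 0.074 0.007 59.381
final: 59.381 0.193

Arc 1: start y=14.560, vy=7.740 → t=2.648, apex=17.555, x_land=23.724, impact vy=-18.738
  bounce: vy ← 0.52·18.738 = 9.744
Arc 2: start y=0.000, vy=9.744 → t=1.949, apex=4.747, x_land=41.185, impact vy=-9.744
  bounce: vy ← 0.52·9.744 = 5.067
Arc 3: start y=0.000, vy=5.067 → t=1.013, apex=1.284, x_land=50.264, impact vy=-5.067
  bounce: vy ← 0.52·5.067 = 2.635
Arc 4: start y=0.000, vy=2.635 → t=0.527, apex=0.347, x_land=54.986, impact vy=-2.635
  bounce: vy ← 0.52·2.635 = 1.370
Arc 5: start y=0.000, vy=1.370 → t=0.274, apex=0.094, x_land=57.441, impact vy=-1.370
  bounce: vy ← 0.52·1.370 = 0.712
Arc 6: start y=0.000, vy=0.712 → t=0.142, apex=0.025, x_land=58.718, impact vy=-0.712
  bounce: vy ← 0.52·0.712 = 0.370
Arc 7: start y=0.000, vy=0.370 → t=0.074, apex=0.007, x_land=59.381, impact vy=-0.370
  bounce: vy ← 0.52·0.370 = 0.193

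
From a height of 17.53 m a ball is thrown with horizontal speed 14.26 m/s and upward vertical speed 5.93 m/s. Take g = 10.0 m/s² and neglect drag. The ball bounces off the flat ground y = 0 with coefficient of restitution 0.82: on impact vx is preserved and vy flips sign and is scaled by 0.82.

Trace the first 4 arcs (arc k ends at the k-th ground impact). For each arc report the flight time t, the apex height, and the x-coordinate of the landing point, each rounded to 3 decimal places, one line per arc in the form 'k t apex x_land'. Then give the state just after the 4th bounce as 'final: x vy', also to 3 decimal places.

1 2.557 19.288 36.464
2 3.221 12.969 82.397
3 2.641 8.721 120.062
4 2.166 5.864 150.947
final: 150.947 8.880

Arc 1: start y=17.530, vy=5.930 → t=2.557, apex=19.288, x_land=36.464, impact vy=-19.641
  bounce: vy ← 0.82·19.641 = 16.106
Arc 2: start y=0.000, vy=16.106 → t=3.221, apex=12.969, x_land=82.397, impact vy=-16.106
  bounce: vy ← 0.82·16.106 = 13.207
Arc 3: start y=0.000, vy=13.207 → t=2.641, apex=8.721, x_land=120.062, impact vy=-13.207
  bounce: vy ← 0.82·13.207 = 10.829
Arc 4: start y=0.000, vy=10.829 → t=2.166, apex=5.864, x_land=150.947, impact vy=-10.829
  bounce: vy ← 0.82·10.829 = 8.880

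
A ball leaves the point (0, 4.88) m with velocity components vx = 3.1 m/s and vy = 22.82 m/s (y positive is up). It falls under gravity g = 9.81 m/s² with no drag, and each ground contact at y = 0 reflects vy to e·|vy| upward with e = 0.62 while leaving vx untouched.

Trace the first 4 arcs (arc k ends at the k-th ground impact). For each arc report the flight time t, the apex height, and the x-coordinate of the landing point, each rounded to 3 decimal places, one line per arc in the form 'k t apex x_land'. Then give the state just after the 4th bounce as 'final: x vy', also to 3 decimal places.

1 4.857 31.422 15.057
2 3.138 12.079 24.787
3 1.946 4.643 30.819
4 1.206 1.785 34.559
final: 34.559 3.669

Arc 1: start y=4.880, vy=22.820 → t=4.857, apex=31.422, x_land=15.057, impact vy=-24.829
  bounce: vy ← 0.62·24.829 = 15.394
Arc 2: start y=0.000, vy=15.394 → t=3.138, apex=12.079, x_land=24.787, impact vy=-15.394
  bounce: vy ← 0.62·15.394 = 9.544
Arc 3: start y=0.000, vy=9.544 → t=1.946, apex=4.643, x_land=30.819, impact vy=-9.544
  bounce: vy ← 0.62·9.544 = 5.918
Arc 4: start y=0.000, vy=5.918 → t=1.206, apex=1.785, x_land=34.559, impact vy=-5.918
  bounce: vy ← 0.62·5.918 = 3.669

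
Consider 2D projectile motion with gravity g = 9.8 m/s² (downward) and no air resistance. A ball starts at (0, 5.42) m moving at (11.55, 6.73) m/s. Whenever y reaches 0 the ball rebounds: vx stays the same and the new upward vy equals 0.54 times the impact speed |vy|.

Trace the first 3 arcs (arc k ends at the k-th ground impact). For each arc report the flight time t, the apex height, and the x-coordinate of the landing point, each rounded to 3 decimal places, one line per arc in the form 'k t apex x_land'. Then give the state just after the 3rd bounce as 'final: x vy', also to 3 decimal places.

1 1.943 7.731 22.439
2 1.357 2.254 38.108
3 0.733 0.657 46.569
final: 46.569 1.938

Arc 1: start y=5.420, vy=6.730 → t=1.943, apex=7.731, x_land=22.439, impact vy=-12.310
  bounce: vy ← 0.54·12.310 = 6.647
Arc 2: start y=0.000, vy=6.647 → t=1.357, apex=2.254, x_land=38.108, impact vy=-6.647
  bounce: vy ← 0.54·6.647 = 3.589
Arc 3: start y=0.000, vy=3.589 → t=0.733, apex=0.657, x_land=46.569, impact vy=-3.589
  bounce: vy ← 0.54·3.589 = 1.938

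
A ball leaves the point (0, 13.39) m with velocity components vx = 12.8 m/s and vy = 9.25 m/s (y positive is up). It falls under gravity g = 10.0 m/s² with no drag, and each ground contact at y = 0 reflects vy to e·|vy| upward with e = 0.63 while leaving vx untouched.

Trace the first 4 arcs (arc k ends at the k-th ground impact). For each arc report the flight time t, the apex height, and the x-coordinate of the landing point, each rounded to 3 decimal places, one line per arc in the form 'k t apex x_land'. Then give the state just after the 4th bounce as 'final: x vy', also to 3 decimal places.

1 2.805 17.668 35.901
2 2.369 7.012 66.219
3 1.492 2.783 85.319
4 0.940 1.105 97.352
final: 97.352 2.961

Arc 1: start y=13.390, vy=9.250 → t=2.805, apex=17.668, x_land=35.901, impact vy=-18.798
  bounce: vy ← 0.63·18.798 = 11.843
Arc 2: start y=0.000, vy=11.843 → t=2.369, apex=7.012, x_land=66.219, impact vy=-11.843
  bounce: vy ← 0.63·11.843 = 7.461
Arc 3: start y=0.000, vy=7.461 → t=1.492, apex=2.783, x_land=85.319, impact vy=-7.461
  bounce: vy ← 0.63·7.461 = 4.700
Arc 4: start y=0.000, vy=4.700 → t=0.940, apex=1.105, x_land=97.352, impact vy=-4.700
  bounce: vy ← 0.63·4.700 = 2.961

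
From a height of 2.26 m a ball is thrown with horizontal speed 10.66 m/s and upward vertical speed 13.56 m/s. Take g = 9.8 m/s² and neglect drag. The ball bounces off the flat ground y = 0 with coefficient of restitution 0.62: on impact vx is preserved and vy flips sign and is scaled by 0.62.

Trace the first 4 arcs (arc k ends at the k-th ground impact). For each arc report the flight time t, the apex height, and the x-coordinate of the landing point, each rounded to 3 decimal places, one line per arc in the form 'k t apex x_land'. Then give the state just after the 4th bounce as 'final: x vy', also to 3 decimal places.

1 2.925 11.641 31.181
2 1.911 4.475 51.555
3 1.185 1.720 64.187
4 0.735 0.661 72.019
final: 72.019 2.232

Arc 1: start y=2.260, vy=13.560 → t=2.925, apex=11.641, x_land=31.181, impact vy=-15.105
  bounce: vy ← 0.62·15.105 = 9.365
Arc 2: start y=0.000, vy=9.365 → t=1.911, apex=4.475, x_land=51.555, impact vy=-9.365
  bounce: vy ← 0.62·9.365 = 5.806
Arc 3: start y=0.000, vy=5.806 → t=1.185, apex=1.720, x_land=64.187, impact vy=-5.806
  bounce: vy ← 0.62·5.806 = 3.600
Arc 4: start y=0.000, vy=3.600 → t=0.735, apex=0.661, x_land=72.019, impact vy=-3.600
  bounce: vy ← 0.62·3.600 = 2.232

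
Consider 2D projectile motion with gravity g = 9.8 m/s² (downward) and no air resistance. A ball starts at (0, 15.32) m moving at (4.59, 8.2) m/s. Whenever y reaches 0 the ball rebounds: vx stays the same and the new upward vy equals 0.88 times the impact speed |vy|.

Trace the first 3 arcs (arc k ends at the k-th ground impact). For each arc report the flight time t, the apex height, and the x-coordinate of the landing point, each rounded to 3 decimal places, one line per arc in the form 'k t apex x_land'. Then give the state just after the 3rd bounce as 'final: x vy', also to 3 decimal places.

Arc 1: start y=15.320, vy=8.200 → t=2.793, apex=18.751, x_land=12.819, impact vy=-19.171
  bounce: vy ← 0.88·19.171 = 16.870
Arc 2: start y=0.000, vy=16.870 → t=3.443, apex=14.520, x_land=28.622, impact vy=-16.870
  bounce: vy ← 0.88·16.870 = 14.846
Arc 3: start y=0.000, vy=14.846 → t=3.030, apex=11.245, x_land=42.529, impact vy=-14.846
  bounce: vy ← 0.88·14.846 = 13.064

1 2.793 18.751 12.819
2 3.443 14.520 28.622
3 3.030 11.245 42.529
final: 42.529 13.064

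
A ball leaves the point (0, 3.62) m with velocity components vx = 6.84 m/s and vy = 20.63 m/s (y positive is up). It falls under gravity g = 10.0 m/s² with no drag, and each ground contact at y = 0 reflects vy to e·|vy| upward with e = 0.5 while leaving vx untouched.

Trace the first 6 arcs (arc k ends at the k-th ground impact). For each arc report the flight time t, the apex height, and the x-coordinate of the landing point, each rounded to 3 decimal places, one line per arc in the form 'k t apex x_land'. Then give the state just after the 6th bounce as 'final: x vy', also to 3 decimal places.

1 4.295 24.900 29.375
2 2.232 6.225 44.639
3 1.116 1.556 52.271
4 0.558 0.389 56.087
5 0.279 0.097 57.995
6 0.139 0.024 58.949
final: 58.949 0.349

Arc 1: start y=3.620, vy=20.630 → t=4.295, apex=24.900, x_land=29.375, impact vy=-22.316
  bounce: vy ← 0.5·22.316 = 11.158
Arc 2: start y=0.000, vy=11.158 → t=2.232, apex=6.225, x_land=44.639, impact vy=-11.158
  bounce: vy ← 0.5·11.158 = 5.579
Arc 3: start y=0.000, vy=5.579 → t=1.116, apex=1.556, x_land=52.271, impact vy=-5.579
  bounce: vy ← 0.5·5.579 = 2.789
Arc 4: start y=0.000, vy=2.789 → t=0.558, apex=0.389, x_land=56.087, impact vy=-2.789
  bounce: vy ← 0.5·2.789 = 1.395
Arc 5: start y=0.000, vy=1.395 → t=0.279, apex=0.097, x_land=57.995, impact vy=-1.395
  bounce: vy ← 0.5·1.395 = 0.697
Arc 6: start y=0.000, vy=0.697 → t=0.139, apex=0.024, x_land=58.949, impact vy=-0.697
  bounce: vy ← 0.5·0.697 = 0.349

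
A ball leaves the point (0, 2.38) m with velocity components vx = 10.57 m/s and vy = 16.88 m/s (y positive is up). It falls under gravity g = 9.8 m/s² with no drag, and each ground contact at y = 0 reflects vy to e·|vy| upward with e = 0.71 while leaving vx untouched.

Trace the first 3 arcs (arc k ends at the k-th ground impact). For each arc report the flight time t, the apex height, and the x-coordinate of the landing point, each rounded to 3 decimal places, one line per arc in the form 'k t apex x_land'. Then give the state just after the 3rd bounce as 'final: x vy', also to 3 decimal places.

1 3.581 16.917 37.846
2 2.639 8.528 65.735
3 1.873 4.299 85.537
final: 85.537 6.517

Arc 1: start y=2.380, vy=16.880 → t=3.581, apex=16.917, x_land=37.846, impact vy=-18.209
  bounce: vy ← 0.71·18.209 = 12.929
Arc 2: start y=0.000, vy=12.929 → t=2.639, apex=8.528, x_land=65.735, impact vy=-12.929
  bounce: vy ← 0.71·12.929 = 9.179
Arc 3: start y=0.000, vy=9.179 → t=1.873, apex=4.299, x_land=85.537, impact vy=-9.179
  bounce: vy ← 0.71·9.179 = 6.517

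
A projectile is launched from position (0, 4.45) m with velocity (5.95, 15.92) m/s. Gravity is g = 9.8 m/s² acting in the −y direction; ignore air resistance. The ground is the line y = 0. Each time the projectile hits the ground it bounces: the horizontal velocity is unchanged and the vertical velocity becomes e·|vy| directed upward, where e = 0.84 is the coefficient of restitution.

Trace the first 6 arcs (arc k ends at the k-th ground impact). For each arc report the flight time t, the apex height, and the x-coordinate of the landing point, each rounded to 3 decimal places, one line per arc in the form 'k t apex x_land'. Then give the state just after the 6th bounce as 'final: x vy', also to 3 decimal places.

1 3.508 17.381 20.872
2 3.164 12.264 39.698
3 2.658 8.653 55.512
4 2.233 6.106 68.796
5 1.875 4.308 79.954
6 1.575 3.040 89.328
final: 89.328 6.484

Arc 1: start y=4.450, vy=15.920 → t=3.508, apex=17.381, x_land=20.872, impact vy=-18.457
  bounce: vy ← 0.84·18.457 = 15.504
Arc 2: start y=0.000, vy=15.504 → t=3.164, apex=12.264, x_land=39.698, impact vy=-15.504
  bounce: vy ← 0.84·15.504 = 13.023
Arc 3: start y=0.000, vy=13.023 → t=2.658, apex=8.653, x_land=55.512, impact vy=-13.023
  bounce: vy ← 0.84·13.023 = 10.940
Arc 4: start y=0.000, vy=10.940 → t=2.233, apex=6.106, x_land=68.796, impact vy=-10.940
  bounce: vy ← 0.84·10.940 = 9.189
Arc 5: start y=0.000, vy=9.189 → t=1.875, apex=4.308, x_land=79.954, impact vy=-9.189
  bounce: vy ← 0.84·9.189 = 7.719
Arc 6: start y=0.000, vy=7.719 → t=1.575, apex=3.040, x_land=89.328, impact vy=-7.719
  bounce: vy ← 0.84·7.719 = 6.484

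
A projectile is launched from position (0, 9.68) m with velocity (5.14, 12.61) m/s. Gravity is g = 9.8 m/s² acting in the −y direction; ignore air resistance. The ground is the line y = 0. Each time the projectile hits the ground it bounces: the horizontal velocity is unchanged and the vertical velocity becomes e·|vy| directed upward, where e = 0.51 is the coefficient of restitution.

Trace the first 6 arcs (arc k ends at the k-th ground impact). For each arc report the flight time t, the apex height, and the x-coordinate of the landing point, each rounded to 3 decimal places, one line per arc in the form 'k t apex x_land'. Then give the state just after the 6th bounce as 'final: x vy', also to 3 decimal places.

Arc 1: start y=9.680, vy=12.610 → t=3.192, apex=17.793, x_land=16.408, impact vy=-18.675
  bounce: vy ← 0.51·18.675 = 9.524
Arc 2: start y=0.000, vy=9.524 → t=1.944, apex=4.628, x_land=26.399, impact vy=-9.524
  bounce: vy ← 0.51·9.524 = 4.857
Arc 3: start y=0.000, vy=4.857 → t=0.991, apex=1.204, x_land=31.494, impact vy=-4.857
  bounce: vy ← 0.51·4.857 = 2.477
Arc 4: start y=0.000, vy=2.477 → t=0.506, apex=0.313, x_land=34.093, impact vy=-2.477
  bounce: vy ← 0.51·2.477 = 1.263
Arc 5: start y=0.000, vy=1.263 → t=0.258, apex=0.081, x_land=35.418, impact vy=-1.263
  bounce: vy ← 0.51·1.263 = 0.644
Arc 6: start y=0.000, vy=0.644 → t=0.131, apex=0.021, x_land=36.094, impact vy=-0.644
  bounce: vy ← 0.51·0.644 = 0.329

1 3.192 17.793 16.408
2 1.944 4.628 26.399
3 0.991 1.204 31.494
4 0.506 0.313 34.093
5 0.258 0.081 35.418
6 0.131 0.021 36.094
final: 36.094 0.329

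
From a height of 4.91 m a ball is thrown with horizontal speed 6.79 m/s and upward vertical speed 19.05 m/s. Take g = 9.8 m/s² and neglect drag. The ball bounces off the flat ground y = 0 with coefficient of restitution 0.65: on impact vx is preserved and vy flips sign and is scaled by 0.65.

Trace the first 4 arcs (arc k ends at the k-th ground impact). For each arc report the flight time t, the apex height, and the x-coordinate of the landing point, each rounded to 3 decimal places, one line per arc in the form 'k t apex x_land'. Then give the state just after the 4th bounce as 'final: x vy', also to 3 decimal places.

Arc 1: start y=4.910, vy=19.050 → t=4.130, apex=23.425, x_land=28.045, impact vy=-21.428
  bounce: vy ← 0.65·21.428 = 13.928
Arc 2: start y=0.000, vy=13.928 → t=2.842, apex=9.897, x_land=47.345, impact vy=-13.928
  bounce: vy ← 0.65·13.928 = 9.053
Arc 3: start y=0.000, vy=9.053 → t=1.848, apex=4.182, x_land=59.890, impact vy=-9.053
  bounce: vy ← 0.65·9.053 = 5.885
Arc 4: start y=0.000, vy=5.885 → t=1.201, apex=1.767, x_land=68.045, impact vy=-5.885
  bounce: vy ← 0.65·5.885 = 3.825

1 4.130 23.425 28.045
2 2.842 9.897 47.345
3 1.848 4.182 59.890
4 1.201 1.767 68.045
final: 68.045 3.825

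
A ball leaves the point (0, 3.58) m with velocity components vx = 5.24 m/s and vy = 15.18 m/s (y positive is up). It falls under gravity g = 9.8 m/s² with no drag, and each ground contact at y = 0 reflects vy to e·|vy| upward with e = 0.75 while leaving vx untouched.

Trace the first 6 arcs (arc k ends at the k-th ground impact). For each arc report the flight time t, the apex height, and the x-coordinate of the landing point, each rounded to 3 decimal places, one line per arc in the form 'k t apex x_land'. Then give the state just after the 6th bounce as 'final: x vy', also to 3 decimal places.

Arc 1: start y=3.580, vy=15.180 → t=3.318, apex=15.337, x_land=17.387, impact vy=-17.338
  bounce: vy ← 0.75·17.338 = 13.003
Arc 2: start y=0.000, vy=13.003 → t=2.654, apex=8.627, x_land=31.293, impact vy=-13.003
  bounce: vy ← 0.75·13.003 = 9.753
Arc 3: start y=0.000, vy=9.753 → t=1.990, apex=4.853, x_land=41.722, impact vy=-9.753
  bounce: vy ← 0.75·9.753 = 7.314
Arc 4: start y=0.000, vy=7.314 → t=1.493, apex=2.730, x_land=49.544, impact vy=-7.314
  bounce: vy ← 0.75·7.314 = 5.486
Arc 5: start y=0.000, vy=5.486 → t=1.120, apex=1.535, x_land=55.410, impact vy=-5.486
  bounce: vy ← 0.75·5.486 = 4.114
Arc 6: start y=0.000, vy=4.114 → t=0.840, apex=0.864, x_land=59.810, impact vy=-4.114
  bounce: vy ← 0.75·4.114 = 3.086

1 3.318 15.337 17.387
2 2.654 8.627 31.293
3 1.990 4.853 41.722
4 1.493 2.730 49.544
5 1.120 1.535 55.410
6 0.840 0.864 59.810
final: 59.810 3.086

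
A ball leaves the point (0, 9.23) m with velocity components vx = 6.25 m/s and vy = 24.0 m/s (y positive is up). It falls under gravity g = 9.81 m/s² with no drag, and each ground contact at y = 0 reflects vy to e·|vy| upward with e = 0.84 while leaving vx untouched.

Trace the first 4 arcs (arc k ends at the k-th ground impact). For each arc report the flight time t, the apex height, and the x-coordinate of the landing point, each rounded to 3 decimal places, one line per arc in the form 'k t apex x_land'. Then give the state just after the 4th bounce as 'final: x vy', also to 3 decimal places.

Arc 1: start y=9.230, vy=24.000 → t=5.251, apex=38.588, x_land=32.821, impact vy=-27.515
  bounce: vy ← 0.84·27.515 = 23.113
Arc 2: start y=0.000, vy=23.113 → t=4.712, apex=27.228, x_land=62.271, impact vy=-23.113
  bounce: vy ← 0.84·23.113 = 19.415
Arc 3: start y=0.000, vy=19.415 → t=3.958, apex=19.212, x_land=87.010, impact vy=-19.415
  bounce: vy ← 0.84·19.415 = 16.308
Arc 4: start y=0.000, vy=16.308 → t=3.325, apex=13.556, x_land=107.790, impact vy=-16.308
  bounce: vy ← 0.84·16.308 = 13.699

1 5.251 38.588 32.821
2 4.712 27.228 62.271
3 3.958 19.212 87.010
4 3.325 13.556 107.790
final: 107.790 13.699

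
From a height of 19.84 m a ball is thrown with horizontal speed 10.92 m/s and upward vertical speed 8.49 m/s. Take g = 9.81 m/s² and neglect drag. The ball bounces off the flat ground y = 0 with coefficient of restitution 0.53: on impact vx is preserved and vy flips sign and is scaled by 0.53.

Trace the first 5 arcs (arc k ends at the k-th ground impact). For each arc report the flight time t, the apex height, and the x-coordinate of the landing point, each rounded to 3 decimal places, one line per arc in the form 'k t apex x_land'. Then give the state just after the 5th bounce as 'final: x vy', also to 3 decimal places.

Arc 1: start y=19.840, vy=8.490 → t=3.055, apex=23.514, x_land=33.360, impact vy=-21.479
  bounce: vy ← 0.53·21.479 = 11.384
Arc 2: start y=0.000, vy=11.384 → t=2.321, apex=6.605, x_land=58.704, impact vy=-11.384
  bounce: vy ← 0.53·11.384 = 6.033
Arc 3: start y=0.000, vy=6.033 → t=1.230, apex=1.855, x_land=72.136, impact vy=-6.033
  bounce: vy ← 0.53·6.033 = 3.198
Arc 4: start y=0.000, vy=3.198 → t=0.652, apex=0.521, x_land=79.255, impact vy=-3.198
  bounce: vy ← 0.53·3.198 = 1.695
Arc 5: start y=0.000, vy=1.695 → t=0.346, apex=0.146, x_land=83.028, impact vy=-1.695
  bounce: vy ← 0.53·1.695 = 0.898

1 3.055 23.514 33.360
2 2.321 6.605 58.704
3 1.230 1.855 72.136
4 0.652 0.521 79.255
5 0.346 0.146 83.028
final: 83.028 0.898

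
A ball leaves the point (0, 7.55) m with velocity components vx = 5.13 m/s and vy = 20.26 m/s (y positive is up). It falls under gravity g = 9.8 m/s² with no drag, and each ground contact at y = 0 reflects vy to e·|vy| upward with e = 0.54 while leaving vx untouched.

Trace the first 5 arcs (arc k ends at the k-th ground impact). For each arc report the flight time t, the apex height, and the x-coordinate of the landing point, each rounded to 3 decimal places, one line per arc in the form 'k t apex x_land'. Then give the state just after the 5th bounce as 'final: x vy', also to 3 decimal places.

1 4.479 28.492 22.976
2 2.604 8.308 36.336
3 1.406 2.423 43.550
4 0.759 0.706 47.446
5 0.410 0.206 49.550
final: 49.550 1.085

Arc 1: start y=7.550, vy=20.260 → t=4.479, apex=28.492, x_land=22.976, impact vy=-23.631
  bounce: vy ← 0.54·23.631 = 12.761
Arc 2: start y=0.000, vy=12.761 → t=2.604, apex=8.308, x_land=36.336, impact vy=-12.761
  bounce: vy ← 0.54·12.761 = 6.891
Arc 3: start y=0.000, vy=6.891 → t=1.406, apex=2.423, x_land=43.550, impact vy=-6.891
  bounce: vy ← 0.54·6.891 = 3.721
Arc 4: start y=0.000, vy=3.721 → t=0.759, apex=0.706, x_land=47.446, impact vy=-3.721
  bounce: vy ← 0.54·3.721 = 2.009
Arc 5: start y=0.000, vy=2.009 → t=0.410, apex=0.206, x_land=49.550, impact vy=-2.009
  bounce: vy ← 0.54·2.009 = 1.085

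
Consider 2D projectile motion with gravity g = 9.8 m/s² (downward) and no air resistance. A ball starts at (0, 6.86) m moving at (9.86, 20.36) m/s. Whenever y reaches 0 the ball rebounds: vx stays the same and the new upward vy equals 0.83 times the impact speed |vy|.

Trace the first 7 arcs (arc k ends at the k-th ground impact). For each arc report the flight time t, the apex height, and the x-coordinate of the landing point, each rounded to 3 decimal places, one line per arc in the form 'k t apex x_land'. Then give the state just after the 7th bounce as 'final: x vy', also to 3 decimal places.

1 4.468 28.009 44.059
2 3.969 19.296 83.191
3 3.294 13.293 115.671
4 2.734 9.157 142.630
5 2.269 6.309 165.005
6 1.884 4.346 183.577
7 1.563 2.994 198.992
final: 198.992 6.358

Arc 1: start y=6.860, vy=20.360 → t=4.468, apex=28.009, x_land=44.059, impact vy=-23.430
  bounce: vy ← 0.83·23.430 = 19.447
Arc 2: start y=0.000, vy=19.447 → t=3.969, apex=19.296, x_land=83.191, impact vy=-19.447
  bounce: vy ← 0.83·19.447 = 16.141
Arc 3: start y=0.000, vy=16.141 → t=3.294, apex=13.293, x_land=115.671, impact vy=-16.141
  bounce: vy ← 0.83·16.141 = 13.397
Arc 4: start y=0.000, vy=13.397 → t=2.734, apex=9.157, x_land=142.630, impact vy=-13.397
  bounce: vy ← 0.83·13.397 = 11.120
Arc 5: start y=0.000, vy=11.120 → t=2.269, apex=6.309, x_land=165.005, impact vy=-11.120
  bounce: vy ← 0.83·11.120 = 9.229
Arc 6: start y=0.000, vy=9.229 → t=1.884, apex=4.346, x_land=183.577, impact vy=-9.229
  bounce: vy ← 0.83·9.229 = 7.660
Arc 7: start y=0.000, vy=7.660 → t=1.563, apex=2.994, x_land=198.992, impact vy=-7.660
  bounce: vy ← 0.83·7.660 = 6.358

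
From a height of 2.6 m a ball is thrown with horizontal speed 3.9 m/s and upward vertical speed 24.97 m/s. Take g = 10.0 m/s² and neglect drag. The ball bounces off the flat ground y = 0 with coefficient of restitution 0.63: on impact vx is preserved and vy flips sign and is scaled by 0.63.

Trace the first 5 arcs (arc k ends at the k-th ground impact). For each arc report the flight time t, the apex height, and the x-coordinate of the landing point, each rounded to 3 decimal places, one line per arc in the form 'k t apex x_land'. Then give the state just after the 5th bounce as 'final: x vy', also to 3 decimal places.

Arc 1: start y=2.600, vy=24.970 → t=5.096, apex=33.775, x_land=19.875, impact vy=-25.990
  bounce: vy ← 0.63·25.990 = 16.374
Arc 2: start y=0.000, vy=16.374 → t=3.275, apex=13.405, x_land=32.646, impact vy=-16.374
  bounce: vy ← 0.63·16.374 = 10.316
Arc 3: start y=0.000, vy=10.316 → t=2.063, apex=5.321, x_land=40.692, impact vy=-10.316
  bounce: vy ← 0.63·10.316 = 6.499
Arc 4: start y=0.000, vy=6.499 → t=1.300, apex=2.112, x_land=45.761, impact vy=-6.499
  bounce: vy ← 0.63·6.499 = 4.094
Arc 5: start y=0.000, vy=4.094 → t=0.819, apex=0.838, x_land=48.955, impact vy=-4.094
  bounce: vy ← 0.63·4.094 = 2.579

1 5.096 33.775 19.875
2 3.275 13.405 32.646
3 2.063 5.321 40.692
4 1.300 2.112 45.761
5 0.819 0.838 48.955
final: 48.955 2.579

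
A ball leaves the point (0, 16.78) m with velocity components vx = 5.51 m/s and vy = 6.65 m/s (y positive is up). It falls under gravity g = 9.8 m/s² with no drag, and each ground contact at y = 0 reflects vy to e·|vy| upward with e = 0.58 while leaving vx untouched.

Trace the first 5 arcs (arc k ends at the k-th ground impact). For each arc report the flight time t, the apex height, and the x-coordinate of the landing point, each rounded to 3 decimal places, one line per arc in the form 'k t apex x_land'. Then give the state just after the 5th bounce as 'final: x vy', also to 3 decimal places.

Arc 1: start y=16.780, vy=6.650 → t=2.650, apex=19.036, x_land=14.599, impact vy=-19.316
  bounce: vy ← 0.58·19.316 = 11.203
Arc 2: start y=0.000, vy=11.203 → t=2.286, apex=6.404, x_land=27.197, impact vy=-11.203
  bounce: vy ← 0.58·11.203 = 6.498
Arc 3: start y=0.000, vy=6.498 → t=1.326, apex=2.154, x_land=34.504, impact vy=-6.498
  bounce: vy ← 0.58·6.498 = 3.769
Arc 4: start y=0.000, vy=3.769 → t=0.769, apex=0.725, x_land=38.742, impact vy=-3.769
  bounce: vy ← 0.58·3.769 = 2.186
Arc 5: start y=0.000, vy=2.186 → t=0.446, apex=0.244, x_land=41.200, impact vy=-2.186
  bounce: vy ← 0.58·2.186 = 1.268

1 2.650 19.036 14.599
2 2.286 6.404 27.197
3 1.326 2.154 34.504
4 0.769 0.725 38.742
5 0.446 0.244 41.200
final: 41.200 1.268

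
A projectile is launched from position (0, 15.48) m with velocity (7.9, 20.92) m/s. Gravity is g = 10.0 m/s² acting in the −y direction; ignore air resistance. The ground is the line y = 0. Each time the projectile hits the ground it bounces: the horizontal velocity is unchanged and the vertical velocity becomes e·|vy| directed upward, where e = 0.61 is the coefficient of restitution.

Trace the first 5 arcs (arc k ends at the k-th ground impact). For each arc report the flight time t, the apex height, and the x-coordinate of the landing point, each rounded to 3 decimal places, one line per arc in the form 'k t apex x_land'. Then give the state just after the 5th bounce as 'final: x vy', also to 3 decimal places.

Arc 1: start y=15.480, vy=20.920 → t=4.826, apex=37.362, x_land=38.122, impact vy=-27.336
  bounce: vy ← 0.61·27.336 = 16.675
Arc 2: start y=0.000, vy=16.675 → t=3.335, apex=13.903, x_land=64.468, impact vy=-16.675
  bounce: vy ← 0.61·16.675 = 10.172
Arc 3: start y=0.000, vy=10.172 → t=2.034, apex=5.173, x_land=80.540, impact vy=-10.172
  bounce: vy ← 0.61·10.172 = 6.205
Arc 4: start y=0.000, vy=6.205 → t=1.241, apex=1.925, x_land=90.343, impact vy=-6.205
  bounce: vy ← 0.61·6.205 = 3.785
Arc 5: start y=0.000, vy=3.785 → t=0.757, apex=0.716, x_land=96.323, impact vy=-3.785
  bounce: vy ← 0.61·3.785 = 2.309

1 4.826 37.362 38.122
2 3.335 13.903 64.468
3 2.034 5.173 80.540
4 1.241 1.925 90.343
5 0.757 0.716 96.323
final: 96.323 2.309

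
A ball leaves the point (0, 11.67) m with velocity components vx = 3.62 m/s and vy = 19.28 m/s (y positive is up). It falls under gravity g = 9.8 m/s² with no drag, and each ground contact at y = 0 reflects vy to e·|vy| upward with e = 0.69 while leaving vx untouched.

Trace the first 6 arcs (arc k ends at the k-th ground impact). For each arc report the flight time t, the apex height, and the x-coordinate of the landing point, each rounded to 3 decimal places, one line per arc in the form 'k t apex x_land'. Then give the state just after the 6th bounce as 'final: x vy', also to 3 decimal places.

1 4.468 30.635 16.173
2 3.451 14.585 28.664
3 2.381 6.944 37.283
4 1.643 3.306 43.230
5 1.134 1.574 47.334
6 0.782 0.749 50.165
final: 50.165 2.644

Arc 1: start y=11.670, vy=19.280 → t=4.468, apex=30.635, x_land=16.173, impact vy=-24.504
  bounce: vy ← 0.69·24.504 = 16.908
Arc 2: start y=0.000, vy=16.908 → t=3.451, apex=14.585, x_land=28.664, impact vy=-16.908
  bounce: vy ← 0.69·16.908 = 11.666
Arc 3: start y=0.000, vy=11.666 → t=2.381, apex=6.944, x_land=37.283, impact vy=-11.666
  bounce: vy ← 0.69·11.666 = 8.050
Arc 4: start y=0.000, vy=8.050 → t=1.643, apex=3.306, x_land=43.230, impact vy=-8.050
  bounce: vy ← 0.69·8.050 = 5.554
Arc 5: start y=0.000, vy=5.554 → t=1.134, apex=1.574, x_land=47.334, impact vy=-5.554
  bounce: vy ← 0.69·5.554 = 3.833
Arc 6: start y=0.000, vy=3.833 → t=0.782, apex=0.749, x_land=50.165, impact vy=-3.833
  bounce: vy ← 0.69·3.833 = 2.644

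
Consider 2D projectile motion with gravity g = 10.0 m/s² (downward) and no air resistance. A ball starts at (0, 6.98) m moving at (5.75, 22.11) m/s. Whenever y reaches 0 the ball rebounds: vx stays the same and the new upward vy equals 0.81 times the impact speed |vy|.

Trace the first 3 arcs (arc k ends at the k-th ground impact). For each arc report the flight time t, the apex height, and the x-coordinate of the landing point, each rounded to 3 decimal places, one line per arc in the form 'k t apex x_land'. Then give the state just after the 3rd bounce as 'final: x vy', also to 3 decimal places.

1 4.718 31.423 27.128
2 4.061 20.616 50.480
3 3.290 13.526 69.395
final: 69.395 13.323

Arc 1: start y=6.980, vy=22.110 → t=4.718, apex=31.423, x_land=27.128, impact vy=-25.069
  bounce: vy ← 0.81·25.069 = 20.306
Arc 2: start y=0.000, vy=20.306 → t=4.061, apex=20.616, x_land=50.480, impact vy=-20.306
  bounce: vy ← 0.81·20.306 = 16.448
Arc 3: start y=0.000, vy=16.448 → t=3.290, apex=13.526, x_land=69.395, impact vy=-16.448
  bounce: vy ← 0.81·16.448 = 13.323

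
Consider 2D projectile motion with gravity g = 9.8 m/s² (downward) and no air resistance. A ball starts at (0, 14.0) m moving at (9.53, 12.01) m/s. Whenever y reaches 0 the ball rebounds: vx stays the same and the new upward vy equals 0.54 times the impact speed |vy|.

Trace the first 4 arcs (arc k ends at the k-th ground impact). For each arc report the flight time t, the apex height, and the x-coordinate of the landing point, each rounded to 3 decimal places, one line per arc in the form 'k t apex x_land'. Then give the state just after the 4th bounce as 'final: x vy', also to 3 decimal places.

Arc 1: start y=14.000, vy=12.010 → t=3.313, apex=21.359, x_land=31.576, impact vy=-20.461
  bounce: vy ← 0.54·20.461 = 11.049
Arc 2: start y=0.000, vy=11.049 → t=2.255, apex=6.228, x_land=53.065, impact vy=-11.049
  bounce: vy ← 0.54·11.049 = 5.966
Arc 3: start y=0.000, vy=5.966 → t=1.218, apex=1.816, x_land=64.669, impact vy=-5.966
  bounce: vy ← 0.54·5.966 = 3.222
Arc 4: start y=0.000, vy=3.222 → t=0.658, apex=0.530, x_land=70.935, impact vy=-3.222
  bounce: vy ← 0.54·3.222 = 1.740

1 3.313 21.359 31.576
2 2.255 6.228 53.065
3 1.218 1.816 64.669
4 0.658 0.530 70.935
final: 70.935 1.740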